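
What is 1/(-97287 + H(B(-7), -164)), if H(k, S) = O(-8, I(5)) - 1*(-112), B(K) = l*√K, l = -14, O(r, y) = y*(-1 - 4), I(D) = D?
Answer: -1/97200 ≈ -1.0288e-5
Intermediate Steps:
O(r, y) = -5*y (O(r, y) = y*(-5) = -5*y)
B(K) = -14*√K
H(k, S) = 87 (H(k, S) = -5*5 - 1*(-112) = -25 + 112 = 87)
1/(-97287 + H(B(-7), -164)) = 1/(-97287 + 87) = 1/(-97200) = -1/97200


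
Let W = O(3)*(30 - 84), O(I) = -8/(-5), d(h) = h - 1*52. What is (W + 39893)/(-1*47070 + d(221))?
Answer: -199033/234505 ≈ -0.84874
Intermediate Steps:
d(h) = -52 + h (d(h) = h - 52 = -52 + h)
O(I) = 8/5 (O(I) = -8*(-⅕) = 8/5)
W = -432/5 (W = 8*(30 - 84)/5 = (8/5)*(-54) = -432/5 ≈ -86.400)
(W + 39893)/(-1*47070 + d(221)) = (-432/5 + 39893)/(-1*47070 + (-52 + 221)) = 199033/(5*(-47070 + 169)) = (199033/5)/(-46901) = (199033/5)*(-1/46901) = -199033/234505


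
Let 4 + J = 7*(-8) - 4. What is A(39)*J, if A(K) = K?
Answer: -2496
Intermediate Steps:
J = -64 (J = -4 + (7*(-8) - 4) = -4 + (-56 - 4) = -4 - 60 = -64)
A(39)*J = 39*(-64) = -2496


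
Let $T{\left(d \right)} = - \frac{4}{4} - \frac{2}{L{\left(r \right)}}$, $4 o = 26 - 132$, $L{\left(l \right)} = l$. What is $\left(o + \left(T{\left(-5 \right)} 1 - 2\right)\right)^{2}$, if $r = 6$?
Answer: $\frac{32041}{36} \approx 890.03$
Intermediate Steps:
$o = - \frac{53}{2}$ ($o = \frac{26 - 132}{4} = \frac{1}{4} \left(-106\right) = - \frac{53}{2} \approx -26.5$)
$T{\left(d \right)} = - \frac{4}{3}$ ($T{\left(d \right)} = - \frac{4}{4} - \frac{2}{6} = \left(-4\right) \frac{1}{4} - \frac{1}{3} = -1 - \frac{1}{3} = - \frac{4}{3}$)
$\left(o + \left(T{\left(-5 \right)} 1 - 2\right)\right)^{2} = \left(- \frac{53}{2} - \frac{10}{3}\right)^{2} = \left(- \frac{179}{6}\right)^{2} = \frac{32041}{36}$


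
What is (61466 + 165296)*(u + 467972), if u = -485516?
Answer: -3978312528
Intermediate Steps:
(61466 + 165296)*(u + 467972) = (61466 + 165296)*(-485516 + 467972) = 226762*(-17544) = -3978312528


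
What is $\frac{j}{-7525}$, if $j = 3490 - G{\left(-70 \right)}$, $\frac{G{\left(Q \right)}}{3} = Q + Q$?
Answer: $- \frac{782}{1505} \approx -0.5196$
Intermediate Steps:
$G{\left(Q \right)} = 6 Q$ ($G{\left(Q \right)} = 3 \left(Q + Q\right) = 3 \cdot 2 Q = 6 Q$)
$j = 3910$ ($j = 3490 - 6 \left(-70\right) = 3490 - -420 = 3490 + 420 = 3910$)
$\frac{j}{-7525} = \frac{3910}{-7525} = 3910 \left(- \frac{1}{7525}\right) = - \frac{782}{1505}$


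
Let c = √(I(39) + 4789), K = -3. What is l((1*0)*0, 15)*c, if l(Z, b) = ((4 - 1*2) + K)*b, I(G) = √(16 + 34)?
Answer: -15*√(4789 + 5*√2) ≈ -1038.8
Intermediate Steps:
I(G) = 5*√2 (I(G) = √50 = 5*√2)
l(Z, b) = -b (l(Z, b) = ((4 - 1*2) - 3)*b = ((4 - 2) - 3)*b = (2 - 3)*b = -b)
c = √(4789 + 5*√2) (c = √(5*√2 + 4789) = √(4789 + 5*√2) ≈ 69.254)
l((1*0)*0, 15)*c = (-1*15)*√(4789 + 5*√2) = -15*√(4789 + 5*√2)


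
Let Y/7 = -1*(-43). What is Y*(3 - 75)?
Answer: -21672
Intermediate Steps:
Y = 301 (Y = 7*(-1*(-43)) = 7*43 = 301)
Y*(3 - 75) = 301*(3 - 75) = 301*(-72) = -21672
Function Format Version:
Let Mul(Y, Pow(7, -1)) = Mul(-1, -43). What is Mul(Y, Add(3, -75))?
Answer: -21672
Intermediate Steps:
Y = 301 (Y = Mul(7, Mul(-1, -43)) = Mul(7, 43) = 301)
Mul(Y, Add(3, -75)) = Mul(301, Add(3, -75)) = Mul(301, -72) = -21672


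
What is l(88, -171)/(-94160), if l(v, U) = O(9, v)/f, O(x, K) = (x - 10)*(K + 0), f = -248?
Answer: -1/265360 ≈ -3.7685e-6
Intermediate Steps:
O(x, K) = K*(-10 + x) (O(x, K) = (-10 + x)*K = K*(-10 + x))
l(v, U) = v/248 (l(v, U) = (v*(-10 + 9))/(-248) = (v*(-1))*(-1/248) = -v*(-1/248) = v/248)
l(88, -171)/(-94160) = ((1/248)*88)/(-94160) = (11/31)*(-1/94160) = -1/265360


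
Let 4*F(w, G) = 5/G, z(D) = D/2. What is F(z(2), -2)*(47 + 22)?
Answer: -345/8 ≈ -43.125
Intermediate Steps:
z(D) = D/2 (z(D) = D*(1/2) = D/2)
F(w, G) = 5/(4*G) (F(w, G) = (5/G)/4 = 5/(4*G))
F(z(2), -2)*(47 + 22) = ((5/4)/(-2))*(47 + 22) = ((5/4)*(-1/2))*69 = -5/8*69 = -345/8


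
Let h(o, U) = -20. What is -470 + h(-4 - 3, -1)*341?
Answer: -7290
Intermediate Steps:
-470 + h(-4 - 3, -1)*341 = -470 - 20*341 = -470 - 6820 = -7290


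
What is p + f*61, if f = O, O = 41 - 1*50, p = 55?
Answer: -494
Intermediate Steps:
O = -9 (O = 41 - 50 = -9)
f = -9
p + f*61 = 55 - 9*61 = 55 - 549 = -494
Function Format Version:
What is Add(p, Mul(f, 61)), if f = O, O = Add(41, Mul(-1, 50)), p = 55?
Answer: -494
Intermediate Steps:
O = -9 (O = Add(41, -50) = -9)
f = -9
Add(p, Mul(f, 61)) = Add(55, Mul(-9, 61)) = Add(55, -549) = -494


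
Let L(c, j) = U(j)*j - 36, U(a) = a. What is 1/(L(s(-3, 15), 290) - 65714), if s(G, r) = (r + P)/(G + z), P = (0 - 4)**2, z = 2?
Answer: 1/18350 ≈ 5.4496e-5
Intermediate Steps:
P = 16 (P = (-4)**2 = 16)
s(G, r) = (16 + r)/(2 + G) (s(G, r) = (r + 16)/(G + 2) = (16 + r)/(2 + G))
L(c, j) = -36 + j**2 (L(c, j) = j*j - 36 = j**2 - 36 = -36 + j**2)
1/(L(s(-3, 15), 290) - 65714) = 1/((-36 + 290**2) - 65714) = 1/((-36 + 84100) - 65714) = 1/(84064 - 65714) = 1/18350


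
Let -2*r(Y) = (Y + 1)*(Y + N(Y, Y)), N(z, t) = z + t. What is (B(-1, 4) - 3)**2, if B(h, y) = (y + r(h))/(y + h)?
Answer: 25/9 ≈ 2.7778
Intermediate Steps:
N(z, t) = t + z
r(Y) = -3*Y*(1 + Y)/2 (r(Y) = -(Y + 1)*(Y + (Y + Y))/2 = -(1 + Y)*(Y + 2*Y)/2 = -(1 + Y)*3*Y/2 = -3*Y*(1 + Y)/2)
B(h, y) = (y + 3*h*(-1 - h)/2)/(h + y) (B(h, y) = (y + 3*h*(-1 - h)/2)/(y + h) = (y + 3*h*(-1 - h)/2)/(h + y))
(B(-1, 4) - 3)**2 = ((4 - 3/2*(-1) - 3/2*(-1)**2)/(-1 + 4) - 3)**2 = ((4 + 3/2 - 3/2*1)/3 - 3)**2 = ((4 + 3/2 - 3/2)/3 - 3)**2 = ((1/3)*4 - 3)**2 = (4/3 - 3)**2 = (-5/3)**2 = 25/9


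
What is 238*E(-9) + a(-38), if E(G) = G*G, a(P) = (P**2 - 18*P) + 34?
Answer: 21440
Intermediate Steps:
a(P) = 34 + P**2 - 18*P
E(G) = G**2
238*E(-9) + a(-38) = 238*(-9)**2 + (34 + (-38)**2 - 18*(-38)) = 238*81 + (34 + 1444 + 684) = 19278 + 2162 = 21440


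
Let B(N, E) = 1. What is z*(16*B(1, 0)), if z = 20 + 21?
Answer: 656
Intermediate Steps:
z = 41
z*(16*B(1, 0)) = 41*(16*1) = 41*16 = 656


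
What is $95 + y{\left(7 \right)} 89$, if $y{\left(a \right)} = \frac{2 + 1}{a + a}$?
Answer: $\frac{1597}{14} \approx 114.07$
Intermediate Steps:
$y{\left(a \right)} = \frac{3}{2 a}$
$95 + y{\left(7 \right)} 89 = 95 + \frac{3}{2 \cdot 7} \cdot 89 = 95 + \frac{3}{2} \cdot \frac{1}{7} \cdot 89 = 95 + \frac{3}{14} \cdot 89 = 95 + \frac{267}{14} = \frac{1597}{14}$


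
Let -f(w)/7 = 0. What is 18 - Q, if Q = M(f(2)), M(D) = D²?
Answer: 18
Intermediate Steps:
f(w) = 0 (f(w) = -7*0 = 0)
Q = 0 (Q = 0² = 0)
18 - Q = 18 - 1*0 = 18 + 0 = 18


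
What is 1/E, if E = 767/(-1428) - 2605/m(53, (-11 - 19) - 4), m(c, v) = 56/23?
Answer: -2856/3057199 ≈ -0.00093419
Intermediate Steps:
m(c, v) = 56/23 (m(c, v) = 56*(1/23) = 56/23)
E = -3057199/2856 (E = 767/(-1428) - 2605/56/23 = 767*(-1/1428) - 2605*23/56 = -767/1428 - 59915/56 = -3057199/2856 ≈ -1070.4)
1/E = 1/(-3057199/2856) = -2856/3057199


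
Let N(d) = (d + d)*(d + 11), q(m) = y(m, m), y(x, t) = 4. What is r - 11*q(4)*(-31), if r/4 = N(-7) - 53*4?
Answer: 292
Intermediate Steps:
q(m) = 4
N(d) = 2*d*(11 + d) (N(d) = (2*d)*(11 + d) = 2*d*(11 + d))
r = -1072 (r = 4*(2*(-7)*(11 - 7) - 53*4) = 4*(2*(-7)*4 - 212) = 4*(-56 - 212) = 4*(-268) = -1072)
r - 11*q(4)*(-31) = -1072 - 11*4*(-31) = -1072 - 44*(-31) = -1072 - 1*(-1364) = -1072 + 1364 = 292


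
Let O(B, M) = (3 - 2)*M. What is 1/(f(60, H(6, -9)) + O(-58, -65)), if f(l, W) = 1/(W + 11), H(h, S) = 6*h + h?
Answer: -53/3444 ≈ -0.015389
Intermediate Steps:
O(B, M) = M (O(B, M) = 1*M = M)
H(h, S) = 7*h
f(l, W) = 1/(11 + W)
1/(f(60, H(6, -9)) + O(-58, -65)) = 1/(1/(11 + 7*6) - 65) = 1/(1/(11 + 42) - 65) = 1/(1/53 - 65) = 1/(-3444/53) = -53/3444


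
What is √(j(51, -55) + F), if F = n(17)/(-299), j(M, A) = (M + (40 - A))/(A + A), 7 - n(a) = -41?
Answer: I*√402359815/16445 ≈ 1.2198*I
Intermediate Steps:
n(a) = 48 (n(a) = 7 - 1*(-41) = 7 + 41 = 48)
j(M, A) = (40 + M - A)/(2*A) (j(M, A) = (40 + M - A)/((2*A)) = (40 + M - A)*(1/(2*A)) = (40 + M - A)/(2*A))
F = -48/299 (F = 48/(-299) = 48*(-1/299) = -48/299 ≈ -0.16054)
√(j(51, -55) + F) = √((½)*(40 + 51 - 1*(-55))/(-55) - 48/299) = √((½)*(-1/55)*(40 + 51 + 55) - 48/299) = √((½)*(-1/55)*146 - 48/299) = √(-73/55 - 48/299) = √(-24467/16445) = I*√402359815/16445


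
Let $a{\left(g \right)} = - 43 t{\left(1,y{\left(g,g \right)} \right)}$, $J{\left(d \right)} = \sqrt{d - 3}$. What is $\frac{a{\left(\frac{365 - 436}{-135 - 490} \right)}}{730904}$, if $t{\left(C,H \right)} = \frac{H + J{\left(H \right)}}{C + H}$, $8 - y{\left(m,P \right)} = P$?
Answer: $- \frac{211947}{4059440816} - \frac{1075 \sqrt{3054}}{4059440816} \approx -6.6845 \cdot 10^{-5}$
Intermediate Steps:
$J{\left(d \right)} = \sqrt{-3 + d}$
$y{\left(m,P \right)} = 8 - P$
$t{\left(C,H \right)} = \frac{H + \sqrt{-3 + H}}{C + H}$
$a{\left(g \right)} = - \frac{43 \left(8 + \sqrt{5 - g} - g\right)}{9 - g}$ ($a{\left(g \right)} = - 43 \frac{\left(8 - g\right) + \sqrt{-3 - \left(-8 + g\right)}}{1 - \left(-8 + g\right)} = - 43 \frac{\left(8 - g\right) + \sqrt{5 - g}}{9 - g} = - 43 \frac{8 + \sqrt{5 - g} - g}{9 - g} = - \frac{43 \left(8 + \sqrt{5 - g} - g\right)}{9 - g}$)
$\frac{a{\left(\frac{365 - 436}{-135 - 490} \right)}}{730904} = \frac{43 \frac{1}{-9 + \frac{365 - 436}{-135 - 490}} \left(8 + \sqrt{5 - \frac{365 - 436}{-135 - 490}} - \frac{365 - 436}{-135 - 490}\right)}{730904} = \frac{43 \left(8 + \sqrt{5 - - \frac{71}{-625}} - - \frac{71}{-625}\right)}{-9 - \frac{71}{-625}} \cdot \frac{1}{730904} = \frac{43 \left(8 + \sqrt{5 - \left(-71\right) \left(- \frac{1}{625}\right)} - \left(-71\right) \left(- \frac{1}{625}\right)\right)}{-9 - - \frac{71}{625}} \cdot \frac{1}{730904} = \frac{43 \left(8 + \sqrt{5 - \frac{71}{625}} - \frac{71}{625}\right)}{-9 + \frac{71}{625}} \cdot \frac{1}{730904} = \frac{43 \left(8 + \sqrt{5 - \frac{71}{625}} - \frac{71}{625}\right)}{- \frac{5554}{625}} \cdot \frac{1}{730904} = 43 \left(- \frac{625}{5554}\right) \left(8 + \sqrt{\frac{3054}{625}} - \frac{71}{625}\right) \frac{1}{730904} = 43 \left(- \frac{625}{5554}\right) \left(8 + \frac{\sqrt{3054}}{25} - \frac{71}{625}\right) \frac{1}{730904} = 43 \left(- \frac{625}{5554}\right) \left(\frac{4929}{625} + \frac{\sqrt{3054}}{25}\right) \frac{1}{730904} = \left(- \frac{211947}{5554} - \frac{1075 \sqrt{3054}}{5554}\right) \frac{1}{730904} = - \frac{211947}{4059440816} - \frac{1075 \sqrt{3054}}{4059440816}$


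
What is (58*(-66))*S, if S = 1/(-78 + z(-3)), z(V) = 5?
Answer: 3828/73 ≈ 52.438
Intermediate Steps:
S = -1/73 (S = 1/(-78 + 5) = 1/(-73) = -1/73 ≈ -0.013699)
(58*(-66))*S = (58*(-66))*(-1/73) = -3828*(-1/73) = 3828/73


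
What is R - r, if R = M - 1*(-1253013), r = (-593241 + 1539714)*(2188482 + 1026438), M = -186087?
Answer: -3042833910234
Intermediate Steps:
r = 3042834977160 (r = 946473*3214920 = 3042834977160)
R = 1066926 (R = -186087 - 1*(-1253013) = -186087 + 1253013 = 1066926)
R - r = 1066926 - 1*3042834977160 = 1066926 - 3042834977160 = -3042833910234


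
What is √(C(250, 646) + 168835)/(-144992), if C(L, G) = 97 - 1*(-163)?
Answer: -√169095/144992 ≈ -0.0028361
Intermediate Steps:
C(L, G) = 260 (C(L, G) = 97 + 163 = 260)
√(C(250, 646) + 168835)/(-144992) = √(260 + 168835)/(-144992) = √169095*(-1/144992) = -√169095/144992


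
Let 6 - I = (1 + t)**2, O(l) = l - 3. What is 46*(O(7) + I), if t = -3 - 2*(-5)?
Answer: -2484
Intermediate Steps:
t = 7 (t = -3 + 10 = 7)
O(l) = -3 + l
I = -58 (I = 6 - (1 + 7)**2 = 6 - 1*8**2 = 6 - 1*64 = 6 - 64 = -58)
46*(O(7) + I) = 46*((-3 + 7) - 58) = 46*(4 - 58) = 46*(-54) = -2484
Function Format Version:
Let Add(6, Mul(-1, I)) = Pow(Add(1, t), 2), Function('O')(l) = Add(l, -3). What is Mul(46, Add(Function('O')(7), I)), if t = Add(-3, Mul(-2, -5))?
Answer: -2484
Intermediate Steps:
t = 7 (t = Add(-3, 10) = 7)
Function('O')(l) = Add(-3, l)
I = -58 (I = Add(6, Mul(-1, Pow(Add(1, 7), 2))) = Add(6, Mul(-1, Pow(8, 2))) = Add(6, Mul(-1, 64)) = Add(6, -64) = -58)
Mul(46, Add(Function('O')(7), I)) = Mul(46, Add(Add(-3, 7), -58)) = Mul(46, Add(4, -58)) = Mul(46, -54) = -2484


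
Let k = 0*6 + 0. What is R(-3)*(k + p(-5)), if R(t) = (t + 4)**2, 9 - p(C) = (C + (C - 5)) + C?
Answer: 29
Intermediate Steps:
k = 0 (k = 0 + 0 = 0)
p(C) = 14 - 3*C (p(C) = 9 - ((C + (C - 5)) + C) = 9 - ((C + (-5 + C)) + C) = 9 - ((-5 + 2*C) + C) = 9 - (-5 + 3*C) = 9 + (5 - 3*C) = 14 - 3*C)
R(t) = (4 + t)**2
R(-3)*(k + p(-5)) = (4 - 3)**2*(0 + (14 - 3*(-5))) = 1**2*(0 + (14 + 15)) = 1*(0 + 29) = 1*29 = 29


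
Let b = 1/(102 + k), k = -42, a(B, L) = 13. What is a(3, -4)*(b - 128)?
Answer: -99827/60 ≈ -1663.8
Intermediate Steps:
b = 1/60 (b = 1/(102 - 42) = 1/60 ≈ 0.016667)
a(3, -4)*(b - 128) = 13*(1/60 - 128) = 13*(-7679/60) = -99827/60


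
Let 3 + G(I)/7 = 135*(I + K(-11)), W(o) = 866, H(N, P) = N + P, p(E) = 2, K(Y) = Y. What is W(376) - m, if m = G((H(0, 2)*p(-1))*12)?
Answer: -34078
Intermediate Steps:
G(I) = -10416 + 945*I (G(I) = -21 + 7*(135*(I - 11)) = -21 + 7*(135*(-11 + I)) = -21 + 7*(-1485 + 135*I) = -21 + (-10395 + 945*I) = -10416 + 945*I)
m = 34944 (m = -10416 + 945*(((0 + 2)*2)*12) = -10416 + 945*((2*2)*12) = -10416 + 945*(4*12) = -10416 + 945*48 = -10416 + 45360 = 34944)
W(376) - m = 866 - 1*34944 = 866 - 34944 = -34078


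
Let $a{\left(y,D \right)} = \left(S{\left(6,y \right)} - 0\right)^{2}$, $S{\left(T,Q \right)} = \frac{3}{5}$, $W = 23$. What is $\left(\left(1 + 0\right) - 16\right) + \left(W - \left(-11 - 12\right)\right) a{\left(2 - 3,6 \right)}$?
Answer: $\frac{39}{25} \approx 1.56$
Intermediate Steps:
$S{\left(T,Q \right)} = \frac{3}{5}$ ($S{\left(T,Q \right)} = 3 \cdot \frac{1}{5} = \frac{3}{5}$)
$a{\left(y,D \right)} = \frac{9}{25}$ ($a{\left(y,D \right)} = \left(\frac{3}{5} - 0\right)^{2} = \left(\frac{3}{5} + 0\right)^{2} = \left(\frac{3}{5}\right)^{2} = \frac{9}{25}$)
$\left(\left(1 + 0\right) - 16\right) + \left(W - \left(-11 - 12\right)\right) a{\left(2 - 3,6 \right)} = \left(\left(1 + 0\right) - 16\right) + \left(23 - \left(-11 - 12\right)\right) \frac{9}{25} = \left(1 - 16\right) + \left(23 - -23\right) \frac{9}{25} = -15 + \left(23 + 23\right) \frac{9}{25} = -15 + 46 \cdot \frac{9}{25} = -15 + \frac{414}{25} = \frac{39}{25}$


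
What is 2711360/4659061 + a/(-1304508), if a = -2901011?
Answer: 17052978021551/6077782346988 ≈ 2.8058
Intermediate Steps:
2711360/4659061 + a/(-1304508) = 2711360/4659061 - 2901011/(-1304508) = 2711360*(1/4659061) - 2901011*(-1/1304508) = 2711360/4659061 + 2901011/1304508 = 17052978021551/6077782346988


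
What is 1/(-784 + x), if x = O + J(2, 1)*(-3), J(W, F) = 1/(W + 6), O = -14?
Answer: -8/6387 ≈ -0.0012525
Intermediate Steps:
J(W, F) = 1/(6 + W)
x = -115/8 (x = -14 - 3/(6 + 2) = -14 - 3/8 = -115/8 ≈ -14.375)
1/(-784 + x) = 1/(-784 - 115/8) = 1/(-6387/8) = -8/6387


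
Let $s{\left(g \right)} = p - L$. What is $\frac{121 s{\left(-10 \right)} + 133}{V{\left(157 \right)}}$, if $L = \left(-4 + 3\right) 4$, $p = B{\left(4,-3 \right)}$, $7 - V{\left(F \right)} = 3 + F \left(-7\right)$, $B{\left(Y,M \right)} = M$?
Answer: $\frac{254}{1103} \approx 0.23028$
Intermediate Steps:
$V{\left(F \right)} = 4 + 7 F$ ($V{\left(F \right)} = 7 - \left(3 + F \left(-7\right)\right) = 7 - \left(3 - 7 F\right) = 7 + \left(-3 + 7 F\right) = 4 + 7 F$)
$p = -3$
$L = -4$ ($L = \left(-1\right) 4 = -4$)
$s{\left(g \right)} = 1$ ($s{\left(g \right)} = -3 - -4 = -3 + 4 = 1$)
$\frac{121 s{\left(-10 \right)} + 133}{V{\left(157 \right)}} = \frac{121 \cdot 1 + 133}{4 + 7 \cdot 157} = \frac{121 + 133}{4 + 1099} = \frac{254}{1103}$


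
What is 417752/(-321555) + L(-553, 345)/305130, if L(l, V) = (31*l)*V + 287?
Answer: -644177896/31147961 ≈ -20.681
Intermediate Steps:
L(l, V) = 287 + 31*V*l (L(l, V) = 31*V*l + 287 = 287 + 31*V*l)
417752/(-321555) + L(-553, 345)/305130 = 417752/(-321555) + (287 + 31*345*(-553))/305130 = 417752*(-1/321555) + (287 - 5914335)*(1/305130) = -417752/321555 - 5914048*1/305130 = -417752/321555 - 422432/21795 = -644177896/31147961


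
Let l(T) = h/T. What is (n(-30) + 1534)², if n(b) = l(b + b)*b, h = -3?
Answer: 9394225/4 ≈ 2.3486e+6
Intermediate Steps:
l(T) = -3/T
n(b) = -3/2 (n(b) = (-3/(b + b))*b = (-3*1/(2*b))*b = (-3/(2*b))*b = -3/2)
(n(-30) + 1534)² = (-3/2 + 1534)² = (3065/2)² = 9394225/4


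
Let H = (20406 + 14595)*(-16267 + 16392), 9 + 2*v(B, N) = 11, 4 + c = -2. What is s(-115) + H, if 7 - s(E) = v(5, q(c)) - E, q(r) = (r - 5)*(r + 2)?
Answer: 4375016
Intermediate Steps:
c = -6 (c = -4 - 2 = -6)
q(r) = (-5 + r)*(2 + r)
v(B, N) = 1 (v(B, N) = -9/2 + (1/2)*11 = -9/2 + 11/2 = 1)
H = 4375125 (H = 35001*125 = 4375125)
s(E) = 6 + E (s(E) = 7 - (1 - E) = 7 + (-1 + E) = 6 + E)
s(-115) + H = (6 - 115) + 4375125 = -109 + 4375125 = 4375016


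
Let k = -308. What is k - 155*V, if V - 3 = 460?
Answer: -72073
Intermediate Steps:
V = 463 (V = 3 + 460 = 463)
k - 155*V = -308 - 155*463 = -308 - 71765 = -72073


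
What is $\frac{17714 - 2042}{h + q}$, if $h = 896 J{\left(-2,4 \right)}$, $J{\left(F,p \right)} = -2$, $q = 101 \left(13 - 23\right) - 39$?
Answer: $- \frac{5224}{947} \approx -5.5164$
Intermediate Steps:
$q = -1049$ ($q = 101 \left(-10\right) - 39 = -1010 - 39 = -1049$)
$h = -1792$ ($h = 896 \left(-2\right) = -1792$)
$\frac{17714 - 2042}{h + q} = \frac{17714 - 2042}{-1792 - 1049} = \frac{15672}{-2841} = 15672 \left(- \frac{1}{2841}\right) = - \frac{5224}{947}$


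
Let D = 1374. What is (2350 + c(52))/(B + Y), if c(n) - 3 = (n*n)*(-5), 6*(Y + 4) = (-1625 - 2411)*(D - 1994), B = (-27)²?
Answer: -33501/1253335 ≈ -0.026729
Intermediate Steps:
B = 729
Y = 1251148/3 (Y = -4 + ((-1625 - 2411)*(1374 - 1994))/6 = -4 + (-4036*(-620))/6 = -4 + (⅙)*2502320 = -4 + 1251160/3 = 1251148/3 ≈ 4.1705e+5)
c(n) = 3 - 5*n² (c(n) = 3 + (n*n)*(-5) = 3 + n²*(-5) = 3 - 5*n²)
(2350 + c(52))/(B + Y) = (2350 + (3 - 5*52²))/(729 + 1251148/3) = (2350 + (3 - 5*2704))/(1253335/3) = (2350 + (3 - 13520))*(3/1253335) = (2350 - 13517)*(3/1253335) = -11167*3/1253335 = -33501/1253335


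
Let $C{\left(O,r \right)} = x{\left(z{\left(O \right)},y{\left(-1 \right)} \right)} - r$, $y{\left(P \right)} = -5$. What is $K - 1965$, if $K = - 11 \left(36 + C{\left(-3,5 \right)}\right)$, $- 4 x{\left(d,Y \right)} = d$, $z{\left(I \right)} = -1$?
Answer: $- \frac{9235}{4} \approx -2308.8$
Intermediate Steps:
$x{\left(d,Y \right)} = - \frac{d}{4}$
$C{\left(O,r \right)} = \frac{1}{4} - r$ ($C{\left(O,r \right)} = \left(- \frac{1}{4}\right) \left(-1\right) - r = \frac{1}{4} - r$)
$K = - \frac{1375}{4}$ ($K = - 11 \left(36 + \left(\frac{1}{4} - 5\right)\right) = - 11 \left(36 - \frac{19}{4}\right) = \left(-11\right) \frac{125}{4} = - \frac{1375}{4} \approx -343.75$)
$K - 1965 = - \frac{1375}{4} - 1965 = - \frac{9235}{4}$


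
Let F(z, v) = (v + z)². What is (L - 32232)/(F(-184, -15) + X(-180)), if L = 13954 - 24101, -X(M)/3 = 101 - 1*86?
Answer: -42379/39556 ≈ -1.0714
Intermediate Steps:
X(M) = -45 (X(M) = -3*(101 - 1*86) = -3*(101 - 86) = -3*15 = -45)
L = -10147
(L - 32232)/(F(-184, -15) + X(-180)) = (-10147 - 32232)/((-15 - 184)² - 45) = -42379/((-199)² - 45) = -42379/(39601 - 45) = -42379/39556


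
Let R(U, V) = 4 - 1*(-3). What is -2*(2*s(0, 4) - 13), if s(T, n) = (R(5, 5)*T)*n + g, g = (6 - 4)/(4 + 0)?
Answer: 24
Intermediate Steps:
R(U, V) = 7 (R(U, V) = 4 + 3 = 7)
g = ½ (g = 2/4 = 2*(¼) = ½ ≈ 0.50000)
s(T, n) = ½ + 7*T*n (s(T, n) = (7*T)*n + ½ = 7*T*n + ½ = ½ + 7*T*n)
-2*(2*s(0, 4) - 13) = -2*(2*(½ + 7*0*4) - 13) = -2*(2*(½ + 0) - 13) = -2*(2*(½) - 13) = -2*(1 - 13) = -2*(-12) = 24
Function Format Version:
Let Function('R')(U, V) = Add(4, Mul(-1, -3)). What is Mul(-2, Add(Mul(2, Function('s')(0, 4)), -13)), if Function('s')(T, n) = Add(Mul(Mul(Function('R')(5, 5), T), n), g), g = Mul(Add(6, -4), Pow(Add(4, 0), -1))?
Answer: 24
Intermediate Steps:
Function('R')(U, V) = 7 (Function('R')(U, V) = Add(4, 3) = 7)
g = Rational(1, 2) (g = Mul(2, Pow(4, -1)) = Mul(2, Rational(1, 4)) = Rational(1, 2) ≈ 0.50000)
Function('s')(T, n) = Add(Rational(1, 2), Mul(7, T, n)) (Function('s')(T, n) = Add(Mul(Mul(7, T), n), Rational(1, 2)) = Add(Mul(7, T, n), Rational(1, 2)) = Add(Rational(1, 2), Mul(7, T, n)))
Mul(-2, Add(Mul(2, Function('s')(0, 4)), -13)) = Mul(-2, Add(Mul(2, Add(Rational(1, 2), Mul(7, 0, 4))), -13)) = Mul(-2, Add(Mul(2, Add(Rational(1, 2), 0)), -13)) = Mul(-2, Add(Mul(2, Rational(1, 2)), -13)) = Mul(-2, Add(1, -13)) = Mul(-2, -12) = 24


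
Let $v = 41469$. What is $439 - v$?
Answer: $-41030$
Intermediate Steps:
$439 - v = 439 - 41469 = -41030$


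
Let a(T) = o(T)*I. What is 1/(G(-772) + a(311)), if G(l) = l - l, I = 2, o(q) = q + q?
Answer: 1/1244 ≈ 0.00080386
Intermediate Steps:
o(q) = 2*q
a(T) = 4*T (a(T) = (2*T)*2 = 4*T)
G(l) = 0
1/(G(-772) + a(311)) = 1/(0 + 4*311) = 1/(0 + 1244) = 1/1244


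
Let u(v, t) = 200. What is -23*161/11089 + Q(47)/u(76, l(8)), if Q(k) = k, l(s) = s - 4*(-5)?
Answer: -219417/2217800 ≈ -0.098935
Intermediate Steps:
l(s) = 20 + s (l(s) = s + 20 = 20 + s)
-23*161/11089 + Q(47)/u(76, l(8)) = -23*161/11089 + 47/200 = -3703*1/11089 + 47*(1/200) = -3703/11089 + 47/200 = -219417/2217800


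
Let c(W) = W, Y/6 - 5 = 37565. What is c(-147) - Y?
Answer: -225567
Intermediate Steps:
Y = 225420 (Y = 30 + 6*37565 = 30 + 225390 = 225420)
c(-147) - Y = -147 - 1*225420 = -147 - 225420 = -225567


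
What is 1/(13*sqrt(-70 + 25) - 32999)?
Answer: -32999/1088941606 - 39*I*sqrt(5)/1088941606 ≈ -3.0304e-5 - 8.0084e-8*I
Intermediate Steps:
1/(13*sqrt(-70 + 25) - 32999) = 1/(13*sqrt(-45) - 32999) = 1/(13*(3*I*sqrt(5)) - 32999) = 1/(39*I*sqrt(5) - 32999) = 1/(-32999 + 39*I*sqrt(5))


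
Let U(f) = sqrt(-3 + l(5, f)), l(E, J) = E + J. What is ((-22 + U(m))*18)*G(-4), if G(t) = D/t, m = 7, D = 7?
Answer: 1197/2 ≈ 598.50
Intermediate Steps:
G(t) = 7/t
U(f) = sqrt(2 + f) (U(f) = sqrt(-3 + (5 + f)) = sqrt(2 + f))
((-22 + U(m))*18)*G(-4) = ((-22 + sqrt(2 + 7))*18)*(7/(-4)) = ((-22 + sqrt(9))*18)*(7*(-1/4)) = ((-22 + 3)*18)*(-7/4) = -19*18*(-7/4) = -342*(-7/4) = 1197/2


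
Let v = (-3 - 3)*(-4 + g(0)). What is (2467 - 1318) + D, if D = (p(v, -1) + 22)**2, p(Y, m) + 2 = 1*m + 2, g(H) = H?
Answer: 1590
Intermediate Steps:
v = 24 (v = (-3 - 3)*(-4 + 0) = -6*(-4) = 24)
p(Y, m) = m (p(Y, m) = -2 + (1*m + 2) = -2 + (m + 2) = -2 + (2 + m) = m)
D = 441 (D = (-1 + 22)**2 = 21**2 = 441)
(2467 - 1318) + D = (2467 - 1318) + 441 = 1149 + 441 = 1590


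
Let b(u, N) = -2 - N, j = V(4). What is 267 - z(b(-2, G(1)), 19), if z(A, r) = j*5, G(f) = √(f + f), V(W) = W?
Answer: 247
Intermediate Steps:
j = 4
G(f) = √2*√f (G(f) = √(2*f) = √2*√f)
z(A, r) = 20 (z(A, r) = 4*5 = 20)
267 - z(b(-2, G(1)), 19) = 267 - 1*20 = 267 - 20 = 247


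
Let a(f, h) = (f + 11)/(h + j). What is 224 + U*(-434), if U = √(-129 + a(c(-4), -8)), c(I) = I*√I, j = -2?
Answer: 224 - 217*√(-13010 + 80*I)/5 ≈ 208.78 - 4950.3*I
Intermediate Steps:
c(I) = I^(3/2)
a(f, h) = (11 + f)/(-2 + h) (a(f, h) = (f + 11)/(h - 2) = (11 + f)/(-2 + h))
U = √(-1301/10 + 4*I/5) (U = √(-129 + (11 + (-4)^(3/2))/(-2 - 8)) = √(-129 + (11 - 8*I)/(-10)) = √(-129 - (11 - 8*I)/10) = √(-129 + (-11/10 + 4*I/5)) = √(-1301/10 + 4*I/5) ≈ 0.03507 + 11.406*I)
224 + U*(-434) = 224 + (√(-13010 + 80*I)/10)*(-434) = 224 - 217*√(-13010 + 80*I)/5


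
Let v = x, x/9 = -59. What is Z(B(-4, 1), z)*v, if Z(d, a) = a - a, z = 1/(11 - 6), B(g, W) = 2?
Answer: 0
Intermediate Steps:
x = -531 (x = 9*(-59) = -531)
v = -531
z = 1/5 ≈ 0.20000
Z(d, a) = 0
Z(B(-4, 1), z)*v = 0*(-531) = 0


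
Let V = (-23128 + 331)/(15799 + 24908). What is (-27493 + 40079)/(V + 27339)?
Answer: 28463239/61825882 ≈ 0.46038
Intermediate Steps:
V = -2533/4523 (V = -22797/40707 = -22797*1/40707 = -2533/4523 ≈ -0.56003)
(-27493 + 40079)/(V + 27339) = (-27493 + 40079)/(-2533/4523 + 27339) = 12586/(123651764/4523) = 12586*(4523/123651764) = 28463239/61825882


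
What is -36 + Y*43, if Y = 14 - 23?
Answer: -423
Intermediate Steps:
Y = -9
-36 + Y*43 = -36 - 9*43 = -36 - 387 = -423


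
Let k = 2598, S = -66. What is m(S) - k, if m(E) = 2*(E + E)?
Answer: -2862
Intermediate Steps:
m(E) = 4*E (m(E) = 2*(2*E) = 4*E)
m(S) - k = 4*(-66) - 1*2598 = -264 - 2598 = -2862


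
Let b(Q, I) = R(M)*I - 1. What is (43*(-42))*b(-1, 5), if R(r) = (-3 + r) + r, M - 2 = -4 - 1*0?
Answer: 65016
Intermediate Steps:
M = -2 (M = 2 + (-4 - 1*0) = 2 + (-4 + 0) = 2 - 4 = -2)
R(r) = -3 + 2*r
b(Q, I) = -1 - 7*I (b(Q, I) = (-3 + 2*(-2))*I - 1 = (-3 - 4)*I - 1 = -7*I - 1 = -1 - 7*I)
(43*(-42))*b(-1, 5) = (43*(-42))*(-1 - 7*5) = -1806*(-1 - 35) = -1806*(-36) = 65016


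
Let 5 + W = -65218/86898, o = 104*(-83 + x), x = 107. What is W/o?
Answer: -124927/54224352 ≈ -0.0023039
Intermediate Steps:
o = 2496 (o = 104*(-83 + 107) = 104*24 = 2496)
W = -249854/43449 (W = -5 - 65218/86898 = -5 - 65218*1/86898 = -5 - 32609/43449 = -249854/43449 ≈ -5.7505)
W/o = -249854/43449/2496 = -249854/43449*1/2496 = -124927/54224352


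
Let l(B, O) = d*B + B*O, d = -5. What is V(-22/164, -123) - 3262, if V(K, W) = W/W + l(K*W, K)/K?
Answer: -5259/2 ≈ -2629.5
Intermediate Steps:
l(B, O) = -5*B + B*O
V(K, W) = 1 + W*(-5 + K) (V(K, W) = W/W + ((K*W)*(-5 + K))/K = 1 + (K*W*(-5 + K))/K = 1 + W*(-5 + K))
V(-22/164, -123) - 3262 = (1 - 123*(-5 - 22/164)) - 3262 = (1 - 123*(-5 - 22*1/164)) - 3262 = (1 - 123*(-5 - 11/82)) - 3262 = (1 - 123*(-421/82)) - 3262 = (1 + 1263/2) - 3262 = 1265/2 - 3262 = -5259/2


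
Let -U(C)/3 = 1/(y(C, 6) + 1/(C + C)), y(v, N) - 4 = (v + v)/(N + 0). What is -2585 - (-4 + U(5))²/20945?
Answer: -1620441220949/626862905 ≈ -2585.0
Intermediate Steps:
y(v, N) = 4 + 2*v/N (y(v, N) = 4 + (v + v)/(N + 0) = 4 + (2*v)/N = 4 + 2*v/N)
U(C) = -3/(4 + 1/(2*C) + C/3) (U(C) = -3/((4 + 2*C/6) + 1/(C + C)) = -3/((4 + 2*C*(⅙)) + 1/(2*C)) = -3/((4 + C/3) + 1/(2*C)) = -3/(4 + 1/(2*C) + C/3))
-2585 - (-4 + U(5))²/20945 = -2585 - (-4 - 18*5/(3 + 2*5*(12 + 5)))²/20945 = -2585 - (-4 - 18*5/(3 + 2*5*17))²/20945 = -2585 - (-4 - 18*5/(3 + 170))²/20945 = -2585 - (-4 - 18*5/173)²/20945 = -2585 - (-4 - 18*5*1/173)²/20945 = -2585 - (-4 - 90/173)²/20945 = -2585 - (-782/173)²/20945 = -2585 - 611524/(29929*20945) = -2585 - 1*611524/626862905 = -2585 - 611524/626862905 = -1620441220949/626862905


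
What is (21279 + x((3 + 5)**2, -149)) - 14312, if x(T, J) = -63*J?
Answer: 16354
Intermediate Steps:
(21279 + x((3 + 5)**2, -149)) - 14312 = (21279 - 63*(-149)) - 14312 = (21279 + 9387) - 14312 = 30666 - 14312 = 16354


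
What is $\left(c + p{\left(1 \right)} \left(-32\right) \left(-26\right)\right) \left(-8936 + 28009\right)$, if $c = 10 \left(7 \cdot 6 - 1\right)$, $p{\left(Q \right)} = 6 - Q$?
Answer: $87163610$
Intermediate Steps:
$c = 410$ ($c = 10 \left(42 - 1\right) = 10 \cdot 41 = 410$)
$\left(c + p{\left(1 \right)} \left(-32\right) \left(-26\right)\right) \left(-8936 + 28009\right) = \left(410 + \left(6 - 1\right) \left(-32\right) \left(-26\right)\right) \left(-8936 + 28009\right) = \left(410 + \left(6 - 1\right) \left(-32\right) \left(-26\right)\right) 19073 = \left(410 + 5 \left(-32\right) \left(-26\right)\right) 19073 = \left(410 - -4160\right) 19073 = \left(410 + 4160\right) 19073 = 4570 \cdot 19073 = 87163610$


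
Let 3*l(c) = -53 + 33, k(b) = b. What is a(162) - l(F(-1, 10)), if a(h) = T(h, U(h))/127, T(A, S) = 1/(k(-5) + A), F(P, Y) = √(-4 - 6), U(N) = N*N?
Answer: 398783/59817 ≈ 6.6667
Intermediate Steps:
U(N) = N²
F(P, Y) = I*√10 (F(P, Y) = √(-10) = I*√10)
l(c) = -20/3 (l(c) = (-53 + 33)/3 = (⅓)*(-20) = -20/3)
T(A, S) = 1/(-5 + A)
a(h) = 1/(127*(-5 + h)) (a(h) = 1/((-5 + h)*127) = (1/127)/(-5 + h) = 1/(127*(-5 + h)))
a(162) - l(F(-1, 10)) = 1/(127*(-5 + 162)) - 1*(-20/3) = (1/127)/157 + 20/3 = (1/127)*(1/157) + 20/3 = 1/19939 + 20/3 = 398783/59817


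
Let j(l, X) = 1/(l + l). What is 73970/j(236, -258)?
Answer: 34913840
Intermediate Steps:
j(l, X) = 1/(2*l)
73970/j(236, -258) = 73970/(((½)/236)) = 73970/(((½)*(1/236))) = 73970/(1/472) = 73970*472 = 34913840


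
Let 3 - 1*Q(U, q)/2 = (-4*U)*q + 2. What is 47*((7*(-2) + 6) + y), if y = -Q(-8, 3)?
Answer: 8554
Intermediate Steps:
Q(U, q) = 2 + 8*U*q (Q(U, q) = 6 - 2*((-4*U)*q + 2) = 6 - 2*(-4*U*q + 2) = 6 - 2*(2 - 4*U*q) = 6 + (-4 + 8*U*q) = 2 + 8*U*q)
y = 190 (y = -(2 + 8*(-8)*3) = -(2 - 192) = -1*(-190) = 190)
47*((7*(-2) + 6) + y) = 47*((7*(-2) + 6) + 190) = 47*((-14 + 6) + 190) = 47*(-8 + 190) = 47*182 = 8554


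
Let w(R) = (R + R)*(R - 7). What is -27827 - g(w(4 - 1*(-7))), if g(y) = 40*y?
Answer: -31347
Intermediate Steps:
w(R) = 2*R*(-7 + R) (w(R) = (2*R)*(-7 + R) = 2*R*(-7 + R))
-27827 - g(w(4 - 1*(-7))) = -27827 - 40*2*(4 - 1*(-7))*(-7 + (4 - 1*(-7))) = -27827 - 40*2*(4 + 7)*(-7 + (4 + 7)) = -27827 - 40*2*11*(-7 + 11) = -27827 - 40*2*11*4 = -27827 - 40*88 = -27827 - 1*3520 = -27827 - 3520 = -31347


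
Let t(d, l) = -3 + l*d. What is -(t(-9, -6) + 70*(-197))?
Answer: 13739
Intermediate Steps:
t(d, l) = -3 + d*l
-(t(-9, -6) + 70*(-197)) = -((-3 - 9*(-6)) + 70*(-197)) = -((-3 + 54) - 13790) = -(51 - 13790) = -1*(-13739) = 13739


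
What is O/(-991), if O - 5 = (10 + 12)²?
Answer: -489/991 ≈ -0.49344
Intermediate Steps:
O = 489 (O = 5 + (10 + 12)² = 5 + 22² = 5 + 484 = 489)
O/(-991) = 489/(-991) = 489*(-1/991) = -489/991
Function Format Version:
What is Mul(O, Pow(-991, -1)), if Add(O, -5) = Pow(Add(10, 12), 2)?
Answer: Rational(-489, 991) ≈ -0.49344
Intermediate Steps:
O = 489 (O = Add(5, Pow(Add(10, 12), 2)) = Add(5, Pow(22, 2)) = Add(5, 484) = 489)
Mul(O, Pow(-991, -1)) = Mul(489, Pow(-991, -1)) = Mul(489, Rational(-1, 991)) = Rational(-489, 991)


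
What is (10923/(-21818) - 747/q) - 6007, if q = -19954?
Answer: -653846846525/108839093 ≈ -6007.5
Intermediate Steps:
(10923/(-21818) - 747/q) - 6007 = (10923/(-21818) - 747/(-19954)) - 6007 = (10923*(-1/21818) - 747*(-1/19954)) - 6007 = (-10923/21818 + 747/19954) - 6007 = -50414874/108839093 - 6007 = -653846846525/108839093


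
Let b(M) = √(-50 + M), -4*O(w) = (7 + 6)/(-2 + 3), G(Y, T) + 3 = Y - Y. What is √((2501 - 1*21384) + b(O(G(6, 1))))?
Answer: √(-75532 + 2*I*√213)/2 ≈ 0.026552 + 137.42*I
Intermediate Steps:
G(Y, T) = -3 (G(Y, T) = -3 + (Y - Y) = -3 + 0 = -3)
O(w) = -13/4 (O(w) = -(7 + 6)/(4*(-2 + 3)) = -13/(4*1) = -13/4)
√((2501 - 1*21384) + b(O(G(6, 1)))) = √((2501 - 1*21384) + √(-50 - 13/4)) = √((2501 - 21384) + √(-213/4)) = √(-18883 + I*√213/2)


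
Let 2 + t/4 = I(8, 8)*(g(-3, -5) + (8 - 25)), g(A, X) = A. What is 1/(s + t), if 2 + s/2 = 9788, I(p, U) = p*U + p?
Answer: 1/13804 ≈ 7.2443e-5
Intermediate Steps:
I(p, U) = p + U*p (I(p, U) = U*p + p = p + U*p)
s = 19572 (s = -4 + 2*9788 = -4 + 19576 = 19572)
t = -5768 (t = -8 + 4*((8*(1 + 8))*(-3 + (8 - 25))) = -8 + 4*((8*9)*(-3 - 17)) = -8 + 4*(72*(-20)) = -8 + 4*(-1440) = -8 - 5760 = -5768)
1/(s + t) = 1/(19572 - 5768) = 1/13804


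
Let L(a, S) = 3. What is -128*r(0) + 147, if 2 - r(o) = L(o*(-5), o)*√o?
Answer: -109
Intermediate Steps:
r(o) = 2 - 3*√o
-128*r(0) + 147 = -128*(2 - 3*√0) + 147 = -128*(2 - 3*0) + 147 = -128*(2 + 0) + 147 = -128*2 + 147 = -256 + 147 = -109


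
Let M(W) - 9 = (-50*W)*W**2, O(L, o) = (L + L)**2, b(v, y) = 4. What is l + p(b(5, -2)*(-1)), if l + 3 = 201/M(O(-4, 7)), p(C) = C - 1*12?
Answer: -249036830/13107191 ≈ -19.000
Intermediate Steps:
O(L, o) = 4*L**2 (O(L, o) = (2*L)**2 = 4*L**2)
p(C) = -12 + C (p(C) = C - 12 = -12 + C)
M(W) = 9 - 50*W**3 (M(W) = 9 + (-50*W)*W**2 = 9 - 50*W**3)
l = -39321774/13107191 (l = -3 + 201/(9 - 50*(4*(-4)**2)**3) = -3 + 201/(9 - 50*(4*16)**3) = -3 + 201/(9 - 50*64**3) = -3 + 201/(9 - 50*262144) = -3 + 201/(9 - 13107200) = -3 + 201/(-13107191) = -3 + 201*(-1/13107191) = -3 - 201/13107191 = -39321774/13107191 ≈ -3.0000)
l + p(b(5, -2)*(-1)) = -39321774/13107191 + (-12 + 4*(-1)) = -39321774/13107191 + (-12 - 4) = -39321774/13107191 - 16 = -249036830/13107191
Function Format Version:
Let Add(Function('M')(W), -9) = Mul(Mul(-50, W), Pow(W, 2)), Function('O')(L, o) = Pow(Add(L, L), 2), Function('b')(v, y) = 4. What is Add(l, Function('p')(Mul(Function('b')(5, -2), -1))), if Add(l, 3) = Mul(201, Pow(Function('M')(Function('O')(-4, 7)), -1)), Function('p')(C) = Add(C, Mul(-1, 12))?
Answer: Rational(-249036830, 13107191) ≈ -19.000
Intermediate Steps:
Function('O')(L, o) = Mul(4, Pow(L, 2)) (Function('O')(L, o) = Pow(Mul(2, L), 2) = Mul(4, Pow(L, 2)))
Function('p')(C) = Add(-12, C) (Function('p')(C) = Add(C, -12) = Add(-12, C))
Function('M')(W) = Add(9, Mul(-50, Pow(W, 3))) (Function('M')(W) = Add(9, Mul(Mul(-50, W), Pow(W, 2))) = Add(9, Mul(-50, Pow(W, 3))))
l = Rational(-39321774, 13107191) (l = Add(-3, Mul(201, Pow(Add(9, Mul(-50, Pow(Mul(4, Pow(-4, 2)), 3))), -1))) = Add(-3, Mul(201, Pow(Add(9, Mul(-50, Pow(Mul(4, 16), 3))), -1))) = Add(-3, Mul(201, Pow(Add(9, Mul(-50, Pow(64, 3))), -1))) = Add(-3, Mul(201, Pow(Add(9, Mul(-50, 262144)), -1))) = Add(-3, Mul(201, Pow(Add(9, -13107200), -1))) = Add(-3, Mul(201, Pow(-13107191, -1))) = Add(-3, Mul(201, Rational(-1, 13107191))) = Add(-3, Rational(-201, 13107191)) = Rational(-39321774, 13107191) ≈ -3.0000)
Add(l, Function('p')(Mul(Function('b')(5, -2), -1))) = Add(Rational(-39321774, 13107191), Add(-12, Mul(4, -1))) = Add(Rational(-39321774, 13107191), Add(-12, -4)) = Add(Rational(-39321774, 13107191), -16) = Rational(-249036830, 13107191)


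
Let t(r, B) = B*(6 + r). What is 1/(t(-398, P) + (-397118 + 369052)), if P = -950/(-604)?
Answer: -151/4331066 ≈ -3.4864e-5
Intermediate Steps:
P = 475/302 (P = -950*(-1/604) = 475/302 ≈ 1.5728)
1/(t(-398, P) + (-397118 + 369052)) = 1/(475*(6 - 398)/302 + (-397118 + 369052)) = 1/((475/302)*(-392) - 28066) = 1/(-93100/151 - 28066) = 1/(-4331066/151) = -151/4331066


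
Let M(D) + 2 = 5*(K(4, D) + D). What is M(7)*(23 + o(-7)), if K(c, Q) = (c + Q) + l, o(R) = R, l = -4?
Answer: 1088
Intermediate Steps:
K(c, Q) = -4 + Q + c (K(c, Q) = (c + Q) - 4 = (Q + c) - 4 = -4 + Q + c)
M(D) = -2 + 10*D (M(D) = -2 + 5*((-4 + D + 4) + D) = -2 + 5*(D + D) = -2 + 5*(2*D) = -2 + 10*D)
M(7)*(23 + o(-7)) = (-2 + 10*7)*(23 - 7) = (-2 + 70)*16 = 68*16 = 1088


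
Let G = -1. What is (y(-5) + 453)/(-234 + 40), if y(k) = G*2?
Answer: -451/194 ≈ -2.3247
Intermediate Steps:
y(k) = -2 (y(k) = -1*2 = -2)
(y(-5) + 453)/(-234 + 40) = (-2 + 453)/(-234 + 40) = 451/(-194) = 451*(-1/194) = -451/194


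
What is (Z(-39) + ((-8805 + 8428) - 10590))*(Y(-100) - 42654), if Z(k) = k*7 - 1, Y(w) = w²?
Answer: 367063614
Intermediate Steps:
Z(k) = -1 + 7*k (Z(k) = 7*k - 1 = -1 + 7*k)
(Z(-39) + ((-8805 + 8428) - 10590))*(Y(-100) - 42654) = ((-1 + 7*(-39)) + ((-8805 + 8428) - 10590))*((-100)² - 42654) = ((-1 - 273) + (-377 - 10590))*(10000 - 42654) = (-274 - 10967)*(-32654) = -11241*(-32654) = 367063614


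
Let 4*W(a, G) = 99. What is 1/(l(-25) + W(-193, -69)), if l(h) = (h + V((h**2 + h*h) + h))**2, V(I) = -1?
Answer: 4/2803 ≈ 0.0014270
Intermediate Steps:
W(a, G) = 99/4 (W(a, G) = (1/4)*99 = 99/4)
l(h) = (-1 + h)**2 (l(h) = (h - 1)**2 = (-1 + h)**2)
1/(l(-25) + W(-193, -69)) = 1/((-1 - 25)**2 + 99/4) = 1/((-26)**2 + 99/4) = 1/(676 + 99/4) = 1/(2803/4) = 4/2803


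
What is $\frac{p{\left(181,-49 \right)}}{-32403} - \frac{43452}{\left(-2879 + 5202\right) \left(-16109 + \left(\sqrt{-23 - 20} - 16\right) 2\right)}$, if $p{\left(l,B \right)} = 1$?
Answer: $\frac{22120911033877}{19610812723332957} + \frac{86904 i \sqrt{43}}{605215959119} \approx 0.001128 + 9.4159 \cdot 10^{-7} i$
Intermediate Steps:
$\frac{p{\left(181,-49 \right)}}{-32403} - \frac{43452}{\left(-2879 + 5202\right) \left(-16109 + \left(\sqrt{-23 - 20} - 16\right) 2\right)} = 1 \frac{1}{-32403} - \frac{43452}{\left(-2879 + 5202\right) \left(-16109 + \left(\sqrt{-23 - 20} - 16\right) 2\right)} = 1 \left(- \frac{1}{32403}\right) - \frac{43452}{2323 \left(-16109 + \left(\sqrt{-43} - 16\right) 2\right)} = - \frac{1}{32403} - \frac{43452}{2323 \left(-16109 + \left(i \sqrt{43} - 16\right) 2\right)} = - \frac{1}{32403} - \frac{43452}{2323 \left(-16109 + \left(-16 + i \sqrt{43}\right) 2\right)} = - \frac{1}{32403} - \frac{43452}{2323 \left(-16109 - \left(32 - 2 i \sqrt{43}\right)\right)} = - \frac{1}{32403} - \frac{43452}{2323 \left(-16141 + 2 i \sqrt{43}\right)} = - \frac{1}{32403} - \frac{43452}{-37495543 + 4646 i \sqrt{43}}$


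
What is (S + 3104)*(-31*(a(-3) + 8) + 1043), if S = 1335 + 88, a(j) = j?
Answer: 4019976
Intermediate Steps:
S = 1423
(S + 3104)*(-31*(a(-3) + 8) + 1043) = (1423 + 3104)*(-31*(-3 + 8) + 1043) = 4527*(-31*5 + 1043) = 4527*(-155 + 1043) = 4527*888 = 4019976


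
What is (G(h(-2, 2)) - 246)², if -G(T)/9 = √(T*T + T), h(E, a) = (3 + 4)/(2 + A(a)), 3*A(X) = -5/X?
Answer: 63918 + 4428*√42 ≈ 92615.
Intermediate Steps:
A(X) = -5/(3*X) (A(X) = (-5/X)/3 = -5/(3*X))
h(E, a) = 7/(2 - 5/(3*a)) (h(E, a) = (3 + 4)/(2 - 5/(3*a)) = 7/(2 - 5/(3*a)))
G(T) = -9*√(T + T²) (G(T) = -9*√(T*T + T) = -9*√(T² + T) = -9*√(T + T²))
(G(h(-2, 2)) - 246)² = (-9*√(1 + 21*2/(-5 + 6*2))*(√42/√(-5 + 6*2)) - 246)² = (-9*√(1 + 21*2/(-5 + 12))*(√42/√(-5 + 12)) - 246)² = (-9*√6*√(1 + 21*2/7) - 246)² = (-9*√6*√(1 + 21*2*(⅐)) - 246)² = (-9*√6*√(1 + 6) - 246)² = (-9*√42 - 246)² = (-246 - 9*√42)²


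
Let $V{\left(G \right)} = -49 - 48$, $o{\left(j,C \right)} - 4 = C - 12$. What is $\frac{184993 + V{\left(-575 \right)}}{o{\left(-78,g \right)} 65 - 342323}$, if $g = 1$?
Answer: $- \frac{92448}{171389} \approx -0.5394$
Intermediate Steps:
$o{\left(j,C \right)} = -8 + C$ ($o{\left(j,C \right)} = 4 + \left(C - 12\right) = 4 + \left(-12 + C\right) = -8 + C$)
$V{\left(G \right)} = -97$
$\frac{184993 + V{\left(-575 \right)}}{o{\left(-78,g \right)} 65 - 342323} = \frac{184993 - 97}{\left(-8 + 1\right) 65 - 342323} = \frac{184896}{\left(-7\right) 65 - 342323} = \frac{184896}{-455 - 342323} = \frac{184896}{-342778} = 184896 \left(- \frac{1}{342778}\right) = - \frac{92448}{171389}$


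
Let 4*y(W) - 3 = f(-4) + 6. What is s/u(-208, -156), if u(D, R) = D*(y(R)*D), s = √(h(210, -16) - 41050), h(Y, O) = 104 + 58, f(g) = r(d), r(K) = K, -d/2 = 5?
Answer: -I*√10222/5408 ≈ -0.018695*I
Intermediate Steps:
d = -10 (d = -2*5 = -10)
f(g) = -10
y(W) = -¼ (y(W) = ¾ + (-10 + 6)/4 = ¾ + (¼)*(-4) = ¾ - 1 = -¼)
h(Y, O) = 162
s = 2*I*√10222 (s = √(162 - 41050) = √(-40888) = 2*I*√10222 ≈ 202.21*I)
u(D, R) = -D²/4 (u(D, R) = D*(-D/4) = -D²/4)
s/u(-208, -156) = (2*I*√10222)/((-¼*(-208)²)) = (2*I*√10222)/((-¼*43264)) = (2*I*√10222)/(-10816) = (2*I*√10222)*(-1/10816) = -I*√10222/5408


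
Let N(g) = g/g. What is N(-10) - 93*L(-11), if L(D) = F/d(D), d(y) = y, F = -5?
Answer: -454/11 ≈ -41.273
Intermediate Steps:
N(g) = 1
L(D) = -5/D
N(-10) - 93*L(-11) = 1 - (-465)/(-11) = 1 - (-465)*(-1)/11 = 1 - 93*5/11 = 1 - 465/11 = -454/11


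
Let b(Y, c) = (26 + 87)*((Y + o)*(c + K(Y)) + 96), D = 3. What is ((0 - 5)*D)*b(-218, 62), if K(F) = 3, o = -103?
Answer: 35203455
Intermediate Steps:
b(Y, c) = 10848 + 113*(-103 + Y)*(3 + c) (b(Y, c) = (26 + 87)*((Y - 103)*(c + 3) + 96) = 113*((-103 + Y)*(3 + c) + 96) = 113*(96 + (-103 + Y)*(3 + c)) = 10848 + 113*(-103 + Y)*(3 + c))
((0 - 5)*D)*b(-218, 62) = ((0 - 5)*3)*(-24069 - 11639*62 + 339*(-218) + 113*(-218)*62) = (-5*3)*(-24069 - 721618 - 73902 - 1527308) = -15*(-2346897) = 35203455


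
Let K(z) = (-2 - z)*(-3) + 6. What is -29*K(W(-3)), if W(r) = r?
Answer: -87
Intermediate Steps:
K(z) = 12 + 3*z (K(z) = (6 + 3*z) + 6 = 12 + 3*z)
-29*K(W(-3)) = -29*(12 + 3*(-3)) = -29*(12 - 9) = -29*3 = -87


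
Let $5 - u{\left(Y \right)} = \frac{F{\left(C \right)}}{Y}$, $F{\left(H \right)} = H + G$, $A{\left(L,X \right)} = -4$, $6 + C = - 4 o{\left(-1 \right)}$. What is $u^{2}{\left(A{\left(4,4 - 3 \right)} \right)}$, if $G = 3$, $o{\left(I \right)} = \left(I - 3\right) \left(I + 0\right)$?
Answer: $\frac{1}{16} \approx 0.0625$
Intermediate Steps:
$o{\left(I \right)} = I \left(-3 + I\right)$ ($o{\left(I \right)} = \left(-3 + I\right) I = I \left(-3 + I\right)$)
$C = -22$ ($C = -6 - 4 \left(- (-3 - 1)\right) = -6 - 4 \left(\left(-1\right) \left(-4\right)\right) = -6 - 16 = -22$)
$F{\left(H \right)} = 3 + H$ ($F{\left(H \right)} = H + 3 = 3 + H$)
$u{\left(Y \right)} = 5 + \frac{19}{Y}$ ($u{\left(Y \right)} = 5 - \frac{3 - 22}{Y} = 5 - - \frac{19}{Y} = 5 + \frac{19}{Y}$)
$u^{2}{\left(A{\left(4,4 - 3 \right)} \right)} = \left(5 + \frac{19}{-4}\right)^{2} = \left(5 + 19 \left(- \frac{1}{4}\right)\right)^{2} = \left(5 - \frac{19}{4}\right)^{2} = \left(\frac{1}{4}\right)^{2} = \frac{1}{16}$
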